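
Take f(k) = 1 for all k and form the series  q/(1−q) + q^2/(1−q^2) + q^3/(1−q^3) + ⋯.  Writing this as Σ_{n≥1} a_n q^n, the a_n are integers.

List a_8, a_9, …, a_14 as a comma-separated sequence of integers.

[q^8] f(1)=1,f(2)=1,f(4)=1,f(8)=1 ⇒ 4
q^9  k|9↦f(k): 9:1 3:1 1:1  a_9=3
d|10:{10,5,2,1}  Σf=1+1+1+1=4
q^11  k|11↦f(k): 11:1 1:1  a_11=2
q^12  k|12↦f(k): 1:1 2:1 3:1 4:1 6:1 12:1  a_12=6
q^13  k|13↦f(k): 13:1 1:1  a_13=2
q^14  k|14↦f(k): 1:1 2:1 7:1 14:1  a_14=4

4, 3, 4, 2, 6, 2, 4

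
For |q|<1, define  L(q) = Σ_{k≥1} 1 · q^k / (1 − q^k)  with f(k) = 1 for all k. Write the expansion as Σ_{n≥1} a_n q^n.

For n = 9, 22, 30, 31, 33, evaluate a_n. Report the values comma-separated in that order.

q^9  k|9↦f(k): 9:1 3:1 1:1  a_9=3
d|22:{1,2,11,22}  Σf=1+1+1+1=4
[q^30] f(30)=1,f(15)=1,f(10)=1,f(6)=1,f(5)=1,f(3)=1,f(2)=1,f(1)=1 ⇒ 8
q^31  k|31↦f(k): 31:1 1:1  a_31=2
q^33  k|33↦f(k): 1:1 3:1 11:1 33:1  a_33=4

3, 4, 8, 2, 4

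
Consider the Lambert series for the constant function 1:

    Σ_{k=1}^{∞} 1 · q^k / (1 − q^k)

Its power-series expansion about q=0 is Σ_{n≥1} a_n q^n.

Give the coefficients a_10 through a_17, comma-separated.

[q^10] f(10)=1,f(5)=1,f(2)=1,f(1)=1 ⇒ 4
n=11: 1·11 11·1  f→[1+1]=2
n=12: 12·1 6·2 4·3 3·4 2·6 1·12  f→[1+1+1+1+1+1]=6
d|13:{13,1}  Σf=1+1=2
n=14: 1·14 2·7 7·2 14·1  f→[1+1+1+1]=4
d|15:{1,3,5,15}  Σf=1+1+1+1=4
q^16  k|16↦f(k): 1:1 2:1 4:1 8:1 16:1  a_16=5
d|17:{17,1}  Σf=1+1=2

4, 2, 6, 2, 4, 4, 5, 2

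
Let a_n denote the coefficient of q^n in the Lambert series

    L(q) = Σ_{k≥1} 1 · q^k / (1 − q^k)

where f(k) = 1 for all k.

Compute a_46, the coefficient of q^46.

[q^46] f(1)=1,f(2)=1,f(23)=1,f(46)=1 ⇒ 4

a_46 = 4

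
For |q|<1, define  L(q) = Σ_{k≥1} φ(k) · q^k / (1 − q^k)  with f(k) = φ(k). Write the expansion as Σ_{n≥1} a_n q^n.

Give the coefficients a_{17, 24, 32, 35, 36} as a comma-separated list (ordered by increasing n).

n=17: 17·1 1·17  φ→[16+1]=17
[q^24] φ(24)=8,φ(12)=4,φ(8)=4,φ(6)=2,φ(4)=2,φ(3)=2,φ(2)=1,φ(1)=1 ⇒ 24
d|32:{1,2,4,8,16,32}  Σφ=1+1+2+4+8+16=32
d|35:{35,7,5,1}  Σφ=24+6+4+1=35
d|36:{36,18,12,9,6,4,3,2,1}  Σφ=12+6+4+6+2+2+2+1+1=36

17, 24, 32, 35, 36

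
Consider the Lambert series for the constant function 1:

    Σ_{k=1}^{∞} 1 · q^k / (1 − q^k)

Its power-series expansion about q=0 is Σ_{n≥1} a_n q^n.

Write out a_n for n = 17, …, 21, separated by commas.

2, 6, 2, 6, 4

d|17:{1,17}  Σf=1+1=2
q^18  k|18↦f(k): 18:1 9:1 6:1 3:1 2:1 1:1  a_18=6
[q^19] f(19)=1,f(1)=1 ⇒ 2
d|20:{20,10,5,4,2,1}  Σf=1+1+1+1+1+1=6
q^21  k|21↦f(k): 21:1 7:1 3:1 1:1  a_21=4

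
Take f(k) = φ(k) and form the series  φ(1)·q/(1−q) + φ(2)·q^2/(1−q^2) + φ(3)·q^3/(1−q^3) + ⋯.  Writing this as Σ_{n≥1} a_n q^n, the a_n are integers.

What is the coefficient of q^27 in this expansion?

d|27:{1,3,9,27}  Σφ=1+2+6+18=27

a_27 = 27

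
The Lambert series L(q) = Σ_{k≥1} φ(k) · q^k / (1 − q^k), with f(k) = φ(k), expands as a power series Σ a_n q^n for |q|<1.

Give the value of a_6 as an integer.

d|6:{1,2,3,6}  Σφ=1+1+2+2=6

a_6 = 6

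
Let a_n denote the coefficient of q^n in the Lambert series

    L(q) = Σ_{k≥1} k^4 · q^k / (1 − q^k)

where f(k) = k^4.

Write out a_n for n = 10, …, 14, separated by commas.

n=10: 10·1 5·2 2·5 1·10  f→[10000+625+16+1]=10642
q^11  k|11↦f(k): 1:1 11:14641  a_11=14642
d|12:{12,6,4,3,2,1}  Σf=20736+1296+256+81+16+1=22386
[q^13] f(1)=1,f(13)=28561 ⇒ 28562
d|14:{1,2,7,14}  Σf=1+16+2401+38416=40834

10642, 14642, 22386, 28562, 40834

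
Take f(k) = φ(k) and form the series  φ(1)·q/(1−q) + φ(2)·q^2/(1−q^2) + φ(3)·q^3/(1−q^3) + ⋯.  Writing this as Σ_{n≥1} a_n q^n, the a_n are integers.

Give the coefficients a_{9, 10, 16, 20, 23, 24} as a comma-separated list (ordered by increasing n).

q^9  k|9↦φ(k): 9:6 3:2 1:1  a_9=9
d|10:{1,2,5,10}  Σφ=1+1+4+4=10
q^16  k|16↦φ(k): 1:1 2:1 4:2 8:4 16:8  a_16=16
n=20: 20·1 10·2 5·4 4·5 2·10 1·20  φ→[8+4+4+2+1+1]=20
[q^23] φ(1)=1,φ(23)=22 ⇒ 23
n=24: 24·1 12·2 8·3 6·4 4·6 3·8 2·12 1·24  φ→[8+4+4+2+2+2+1+1]=24

9, 10, 16, 20, 23, 24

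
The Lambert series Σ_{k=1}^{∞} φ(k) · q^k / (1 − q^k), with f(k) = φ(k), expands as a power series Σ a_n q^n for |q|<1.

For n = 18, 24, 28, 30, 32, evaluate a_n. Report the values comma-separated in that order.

n=18: 1·18 2·9 3·6 6·3 9·2 18·1  φ→[1+1+2+2+6+6]=18
q^24  k|24↦φ(k): 1:1 2:1 3:2 4:2 6:2 8:4 12:4 24:8  a_24=24
d|28:{28,14,7,4,2,1}  Σφ=12+6+6+2+1+1=28
d|30:{30,15,10,6,5,3,2,1}  Σφ=8+8+4+2+4+2+1+1=30
q^32  k|32↦φ(k): 32:16 16:8 8:4 4:2 2:1 1:1  a_32=32

18, 24, 28, 30, 32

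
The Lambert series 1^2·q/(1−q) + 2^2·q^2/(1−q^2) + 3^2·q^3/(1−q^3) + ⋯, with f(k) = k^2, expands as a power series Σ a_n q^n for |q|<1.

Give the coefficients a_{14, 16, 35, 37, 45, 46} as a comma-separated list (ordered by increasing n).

250, 341, 1300, 1370, 2366, 2650

q^14  k|14↦f(k): 1:1 2:4 7:49 14:196  a_14=250
[q^16] f(16)=256,f(8)=64,f(4)=16,f(2)=4,f(1)=1 ⇒ 341
n=35: 35·1 7·5 5·7 1·35  f→[1225+49+25+1]=1300
q^37  k|37↦f(k): 37:1369 1:1  a_37=1370
q^45  k|45↦f(k): 45:2025 15:225 9:81 5:25 3:9 1:1  a_45=2366
n=46: 1·46 2·23 23·2 46·1  f→[1+4+529+2116]=2650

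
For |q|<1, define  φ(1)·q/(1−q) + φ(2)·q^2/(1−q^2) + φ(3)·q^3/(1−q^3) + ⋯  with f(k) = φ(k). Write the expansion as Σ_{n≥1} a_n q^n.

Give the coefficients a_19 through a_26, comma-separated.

[q^19] φ(19)=18,φ(1)=1 ⇒ 19
[q^20] φ(20)=8,φ(10)=4,φ(5)=4,φ(4)=2,φ(2)=1,φ(1)=1 ⇒ 20
d|21:{21,7,3,1}  Σφ=12+6+2+1=21
[q^22] φ(22)=10,φ(11)=10,φ(2)=1,φ(1)=1 ⇒ 22
q^23  k|23↦φ(k): 1:1 23:22  a_23=23
q^24  k|24↦φ(k): 1:1 2:1 3:2 4:2 6:2 8:4 12:4 24:8  a_24=24
d|25:{1,5,25}  Σφ=1+4+20=25
[q^26] φ(1)=1,φ(2)=1,φ(13)=12,φ(26)=12 ⇒ 26

19, 20, 21, 22, 23, 24, 25, 26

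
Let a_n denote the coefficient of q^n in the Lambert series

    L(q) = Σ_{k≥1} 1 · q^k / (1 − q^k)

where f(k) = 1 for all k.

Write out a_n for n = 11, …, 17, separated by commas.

2, 6, 2, 4, 4, 5, 2

q^11  k|11↦f(k): 1:1 11:1  a_11=2
n=12: 12·1 6·2 4·3 3·4 2·6 1·12  f→[1+1+1+1+1+1]=6
n=13: 13·1 1·13  f→[1+1]=2
q^14  k|14↦f(k): 14:1 7:1 2:1 1:1  a_14=4
q^15  k|15↦f(k): 15:1 5:1 3:1 1:1  a_15=4
[q^16] f(16)=1,f(8)=1,f(4)=1,f(2)=1,f(1)=1 ⇒ 5
n=17: 1·17 17·1  f→[1+1]=2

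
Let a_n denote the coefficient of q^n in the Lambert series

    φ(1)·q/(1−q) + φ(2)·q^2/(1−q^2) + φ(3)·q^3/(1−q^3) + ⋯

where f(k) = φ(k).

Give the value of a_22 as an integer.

n=22: 22·1 11·2 2·11 1·22  φ→[10+10+1+1]=22

a_22 = 22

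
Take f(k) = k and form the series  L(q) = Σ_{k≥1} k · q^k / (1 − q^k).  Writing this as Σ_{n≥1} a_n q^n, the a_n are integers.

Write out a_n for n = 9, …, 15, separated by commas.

d|9:{9,3,1}  Σf=9+3+1=13
[q^10] f(1)=1,f(2)=2,f(5)=5,f(10)=10 ⇒ 18
n=11: 11·1 1·11  f→[11+1]=12
[q^12] f(1)=1,f(2)=2,f(3)=3,f(4)=4,f(6)=6,f(12)=12 ⇒ 28
q^13  k|13↦f(k): 13:13 1:1  a_13=14
d|14:{14,7,2,1}  Σf=14+7+2+1=24
d|15:{1,3,5,15}  Σf=1+3+5+15=24

13, 18, 12, 28, 14, 24, 24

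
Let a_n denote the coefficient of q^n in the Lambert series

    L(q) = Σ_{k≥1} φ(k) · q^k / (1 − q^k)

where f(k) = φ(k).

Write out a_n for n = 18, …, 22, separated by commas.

d|18:{1,2,3,6,9,18}  Σφ=1+1+2+2+6+6=18
q^19  k|19↦φ(k): 19:18 1:1  a_19=19
d|20:{1,2,4,5,10,20}  Σφ=1+1+2+4+4+8=20
[q^21] φ(1)=1,φ(3)=2,φ(7)=6,φ(21)=12 ⇒ 21
n=22: 1·22 2·11 11·2 22·1  φ→[1+1+10+10]=22

18, 19, 20, 21, 22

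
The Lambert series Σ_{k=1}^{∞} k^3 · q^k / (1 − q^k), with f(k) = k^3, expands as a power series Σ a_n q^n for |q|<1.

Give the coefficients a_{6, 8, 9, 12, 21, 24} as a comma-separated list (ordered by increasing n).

d|6:{1,2,3,6}  Σf=1+8+27+216=252
q^8  k|8↦f(k): 8:512 4:64 2:8 1:1  a_8=585
q^9  k|9↦f(k): 1:1 3:27 9:729  a_9=757
n=12: 12·1 6·2 4·3 3·4 2·6 1·12  f→[1728+216+64+27+8+1]=2044
[q^21] f(21)=9261,f(7)=343,f(3)=27,f(1)=1 ⇒ 9632
d|24:{24,12,8,6,4,3,2,1}  Σf=13824+1728+512+216+64+27+8+1=16380

252, 585, 757, 2044, 9632, 16380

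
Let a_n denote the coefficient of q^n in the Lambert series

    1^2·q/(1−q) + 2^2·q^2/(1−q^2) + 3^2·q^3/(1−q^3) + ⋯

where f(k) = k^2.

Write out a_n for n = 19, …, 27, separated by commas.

[q^19] f(1)=1,f(19)=361 ⇒ 362
[q^20] f(20)=400,f(10)=100,f(5)=25,f(4)=16,f(2)=4,f(1)=1 ⇒ 546
d|21:{1,3,7,21}  Σf=1+9+49+441=500
n=22: 1·22 2·11 11·2 22·1  f→[1+4+121+484]=610
[q^23] f(1)=1,f(23)=529 ⇒ 530
n=24: 1·24 2·12 3·8 4·6 6·4 8·3 12·2 24·1  f→[1+4+9+16+36+64+144+576]=850
d|25:{1,5,25}  Σf=1+25+625=651
q^26  k|26↦f(k): 1:1 2:4 13:169 26:676  a_26=850
[q^27] f(27)=729,f(9)=81,f(3)=9,f(1)=1 ⇒ 820

362, 546, 500, 610, 530, 850, 651, 850, 820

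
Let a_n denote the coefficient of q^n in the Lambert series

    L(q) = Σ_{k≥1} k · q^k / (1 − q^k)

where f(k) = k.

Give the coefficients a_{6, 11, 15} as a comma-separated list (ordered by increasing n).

12, 12, 24

q^6  k|6↦f(k): 6:6 3:3 2:2 1:1  a_6=12
n=11: 11·1 1·11  f→[11+1]=12
q^15  k|15↦f(k): 15:15 5:5 3:3 1:1  a_15=24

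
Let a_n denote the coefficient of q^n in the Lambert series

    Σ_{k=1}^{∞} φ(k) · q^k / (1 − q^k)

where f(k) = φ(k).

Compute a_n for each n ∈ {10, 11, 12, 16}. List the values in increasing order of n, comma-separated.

q^10  k|10↦φ(k): 1:1 2:1 5:4 10:4  a_10=10
d|11:{11,1}  Σφ=10+1=11
q^12  k|12↦φ(k): 1:1 2:1 3:2 4:2 6:2 12:4  a_12=12
q^16  k|16↦φ(k): 16:8 8:4 4:2 2:1 1:1  a_16=16

10, 11, 12, 16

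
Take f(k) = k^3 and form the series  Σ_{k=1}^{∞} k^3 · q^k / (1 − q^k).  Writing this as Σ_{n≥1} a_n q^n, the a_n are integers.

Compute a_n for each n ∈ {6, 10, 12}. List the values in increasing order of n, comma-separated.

q^6  k|6↦f(k): 6:216 3:27 2:8 1:1  a_6=252
q^10  k|10↦f(k): 10:1000 5:125 2:8 1:1  a_10=1134
n=12: 1·12 2·6 3·4 4·3 6·2 12·1  f→[1+8+27+64+216+1728]=2044

252, 1134, 2044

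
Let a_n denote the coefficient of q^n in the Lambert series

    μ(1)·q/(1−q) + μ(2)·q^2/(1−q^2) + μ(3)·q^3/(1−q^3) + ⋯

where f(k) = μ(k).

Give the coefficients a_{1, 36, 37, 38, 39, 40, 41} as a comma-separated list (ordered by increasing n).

d|1:{1}  Σμ=1=1
d|36:{1,2,3,4,6,9,12,18,36}  Σμ=1+(-1)+(-1)+0+1+0+0+0+0=0
d|37:{37,1}  Σμ=(-1)+1=0
[q^38] μ(38)=1,μ(19)=-1,μ(2)=-1,μ(1)=1 ⇒ 0
n=39: 1·39 3·13 13·3 39·1  μ→[1+(-1)+(-1)+1]=0
n=40: 1·40 2·20 4·10 5·8 8·5 10·4 20·2 40·1  μ→[1+(-1)+0+(-1)+0+1+0+0]=0
d|41:{1,41}  Σμ=1+(-1)=0

1, 0, 0, 0, 0, 0, 0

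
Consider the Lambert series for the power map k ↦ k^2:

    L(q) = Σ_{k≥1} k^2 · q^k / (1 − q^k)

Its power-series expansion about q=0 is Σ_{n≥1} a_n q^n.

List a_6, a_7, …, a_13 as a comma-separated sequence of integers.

d|6:{1,2,3,6}  Σf=1+4+9+36=50
q^7  k|7↦f(k): 1:1 7:49  a_7=50
[q^8] f(1)=1,f(2)=4,f(4)=16,f(8)=64 ⇒ 85
n=9: 9·1 3·3 1·9  f→[81+9+1]=91
q^10  k|10↦f(k): 10:100 5:25 2:4 1:1  a_10=130
q^11  k|11↦f(k): 11:121 1:1  a_11=122
[q^12] f(12)=144,f(6)=36,f(4)=16,f(3)=9,f(2)=4,f(1)=1 ⇒ 210
d|13:{13,1}  Σf=169+1=170

50, 50, 85, 91, 130, 122, 210, 170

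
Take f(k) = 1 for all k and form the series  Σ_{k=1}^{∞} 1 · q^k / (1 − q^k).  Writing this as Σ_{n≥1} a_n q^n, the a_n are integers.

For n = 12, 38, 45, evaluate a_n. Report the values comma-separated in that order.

6, 4, 6

n=12: 12·1 6·2 4·3 3·4 2·6 1·12  f→[1+1+1+1+1+1]=6
n=38: 38·1 19·2 2·19 1·38  f→[1+1+1+1]=4
n=45: 1·45 3·15 5·9 9·5 15·3 45·1  f→[1+1+1+1+1+1]=6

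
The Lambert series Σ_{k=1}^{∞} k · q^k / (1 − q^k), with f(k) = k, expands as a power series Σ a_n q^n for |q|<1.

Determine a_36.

d|36:{36,18,12,9,6,4,3,2,1}  Σf=36+18+12+9+6+4+3+2+1=91

a_36 = 91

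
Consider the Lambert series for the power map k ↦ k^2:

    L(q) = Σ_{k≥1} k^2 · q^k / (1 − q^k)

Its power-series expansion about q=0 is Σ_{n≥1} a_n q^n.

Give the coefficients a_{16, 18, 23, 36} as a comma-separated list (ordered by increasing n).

341, 455, 530, 1911

q^16  k|16↦f(k): 1:1 2:4 4:16 8:64 16:256  a_16=341
n=18: 18·1 9·2 6·3 3·6 2·9 1·18  f→[324+81+36+9+4+1]=455
q^23  k|23↦f(k): 23:529 1:1  a_23=530
n=36: 1·36 2·18 3·12 4·9 6·6 9·4 12·3 18·2 36·1  f→[1+4+9+16+36+81+144+324+1296]=1911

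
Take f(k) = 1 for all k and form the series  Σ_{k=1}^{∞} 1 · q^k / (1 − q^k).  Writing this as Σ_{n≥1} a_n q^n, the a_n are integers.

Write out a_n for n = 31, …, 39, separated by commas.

q^31  k|31↦f(k): 31:1 1:1  a_31=2
[q^32] f(1)=1,f(2)=1,f(4)=1,f(8)=1,f(16)=1,f(32)=1 ⇒ 6
[q^33] f(33)=1,f(11)=1,f(3)=1,f(1)=1 ⇒ 4
[q^34] f(34)=1,f(17)=1,f(2)=1,f(1)=1 ⇒ 4
d|35:{1,5,7,35}  Σf=1+1+1+1=4
[q^36] f(1)=1,f(2)=1,f(3)=1,f(4)=1,f(6)=1,f(9)=1,f(12)=1,f(18)=1,f(36)=1 ⇒ 9
d|37:{1,37}  Σf=1+1=2
d|38:{38,19,2,1}  Σf=1+1+1+1=4
d|39:{1,3,13,39}  Σf=1+1+1+1=4

2, 6, 4, 4, 4, 9, 2, 4, 4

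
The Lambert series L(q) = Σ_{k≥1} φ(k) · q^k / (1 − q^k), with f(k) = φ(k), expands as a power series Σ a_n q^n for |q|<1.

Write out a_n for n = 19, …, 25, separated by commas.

[q^19] φ(1)=1,φ(19)=18 ⇒ 19
[q^20] φ(20)=8,φ(10)=4,φ(5)=4,φ(4)=2,φ(2)=1,φ(1)=1 ⇒ 20
q^21  k|21↦φ(k): 1:1 3:2 7:6 21:12  a_21=21
[q^22] φ(22)=10,φ(11)=10,φ(2)=1,φ(1)=1 ⇒ 22
d|23:{1,23}  Σφ=1+22=23
n=24: 24·1 12·2 8·3 6·4 4·6 3·8 2·12 1·24  φ→[8+4+4+2+2+2+1+1]=24
n=25: 1·25 5·5 25·1  φ→[1+4+20]=25

19, 20, 21, 22, 23, 24, 25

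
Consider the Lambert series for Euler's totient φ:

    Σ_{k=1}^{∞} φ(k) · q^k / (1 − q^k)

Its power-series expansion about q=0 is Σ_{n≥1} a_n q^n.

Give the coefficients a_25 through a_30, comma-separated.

n=25: 1·25 5·5 25·1  φ→[1+4+20]=25
q^26  k|26↦φ(k): 1:1 2:1 13:12 26:12  a_26=26
q^27  k|27↦φ(k): 27:18 9:6 3:2 1:1  a_27=27
q^28  k|28↦φ(k): 28:12 14:6 7:6 4:2 2:1 1:1  a_28=28
n=29: 29·1 1·29  φ→[28+1]=29
q^30  k|30↦φ(k): 30:8 15:8 10:4 6:2 5:4 3:2 2:1 1:1  a_30=30

25, 26, 27, 28, 29, 30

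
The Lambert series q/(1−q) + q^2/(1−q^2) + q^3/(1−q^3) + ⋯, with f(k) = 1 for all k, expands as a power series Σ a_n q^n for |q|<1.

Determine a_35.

a_35 = 4

q^35  k|35↦f(k): 1:1 5:1 7:1 35:1  a_35=4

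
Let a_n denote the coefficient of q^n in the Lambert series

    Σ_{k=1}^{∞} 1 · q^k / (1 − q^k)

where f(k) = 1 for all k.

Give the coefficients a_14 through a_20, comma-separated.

4, 4, 5, 2, 6, 2, 6

d|14:{14,7,2,1}  Σf=1+1+1+1=4
q^15  k|15↦f(k): 1:1 3:1 5:1 15:1  a_15=4
q^16  k|16↦f(k): 16:1 8:1 4:1 2:1 1:1  a_16=5
[q^17] f(17)=1,f(1)=1 ⇒ 2
q^18  k|18↦f(k): 18:1 9:1 6:1 3:1 2:1 1:1  a_18=6
n=19: 19·1 1·19  f→[1+1]=2
[q^20] f(20)=1,f(10)=1,f(5)=1,f(4)=1,f(2)=1,f(1)=1 ⇒ 6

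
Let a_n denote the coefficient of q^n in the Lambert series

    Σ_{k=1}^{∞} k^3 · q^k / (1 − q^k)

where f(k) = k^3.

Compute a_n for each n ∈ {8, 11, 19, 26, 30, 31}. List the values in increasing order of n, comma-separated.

585, 1332, 6860, 19782, 31752, 29792

d|8:{8,4,2,1}  Σf=512+64+8+1=585
n=11: 11·1 1·11  f→[1331+1]=1332
d|19:{1,19}  Σf=1+6859=6860
[q^26] f(1)=1,f(2)=8,f(13)=2197,f(26)=17576 ⇒ 19782
[q^30] f(1)=1,f(2)=8,f(3)=27,f(5)=125,f(6)=216,f(10)=1000,f(15)=3375,f(30)=27000 ⇒ 31752
[q^31] f(31)=29791,f(1)=1 ⇒ 29792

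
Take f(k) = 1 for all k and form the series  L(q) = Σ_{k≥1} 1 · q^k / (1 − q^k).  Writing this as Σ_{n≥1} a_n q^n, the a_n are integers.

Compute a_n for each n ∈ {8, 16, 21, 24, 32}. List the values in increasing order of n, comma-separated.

d|8:{1,2,4,8}  Σf=1+1+1+1=4
n=16: 16·1 8·2 4·4 2·8 1·16  f→[1+1+1+1+1]=5
[q^21] f(1)=1,f(3)=1,f(7)=1,f(21)=1 ⇒ 4
n=24: 1·24 2·12 3·8 4·6 6·4 8·3 12·2 24·1  f→[1+1+1+1+1+1+1+1]=8
q^32  k|32↦f(k): 1:1 2:1 4:1 8:1 16:1 32:1  a_32=6

4, 5, 4, 8, 6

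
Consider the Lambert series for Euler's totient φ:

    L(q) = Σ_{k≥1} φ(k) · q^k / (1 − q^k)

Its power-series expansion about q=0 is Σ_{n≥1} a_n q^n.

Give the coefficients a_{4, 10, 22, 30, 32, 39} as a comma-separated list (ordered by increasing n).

n=4: 4·1 2·2 1·4  φ→[2+1+1]=4
d|10:{1,2,5,10}  Σφ=1+1+4+4=10
[q^22] φ(1)=1,φ(2)=1,φ(11)=10,φ(22)=10 ⇒ 22
n=30: 1·30 2·15 3·10 5·6 6·5 10·3 15·2 30·1  φ→[1+1+2+4+2+4+8+8]=30
n=32: 32·1 16·2 8·4 4·8 2·16 1·32  φ→[16+8+4+2+1+1]=32
[q^39] φ(39)=24,φ(13)=12,φ(3)=2,φ(1)=1 ⇒ 39

4, 10, 22, 30, 32, 39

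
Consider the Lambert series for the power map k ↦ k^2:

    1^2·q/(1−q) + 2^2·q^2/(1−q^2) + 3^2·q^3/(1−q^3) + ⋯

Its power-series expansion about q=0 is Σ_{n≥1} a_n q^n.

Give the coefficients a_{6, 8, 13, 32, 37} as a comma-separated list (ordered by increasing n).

50, 85, 170, 1365, 1370

[q^6] f(6)=36,f(3)=9,f(2)=4,f(1)=1 ⇒ 50
d|8:{1,2,4,8}  Σf=1+4+16+64=85
n=13: 13·1 1·13  f→[169+1]=170
d|32:{32,16,8,4,2,1}  Σf=1024+256+64+16+4+1=1365
q^37  k|37↦f(k): 1:1 37:1369  a_37=1370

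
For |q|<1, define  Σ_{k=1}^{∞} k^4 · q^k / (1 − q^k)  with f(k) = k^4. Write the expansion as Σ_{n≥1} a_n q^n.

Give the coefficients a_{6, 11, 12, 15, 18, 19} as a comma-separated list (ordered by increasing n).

1394, 14642, 22386, 51332, 112931, 130322

[q^6] f(6)=1296,f(3)=81,f(2)=16,f(1)=1 ⇒ 1394
d|11:{1,11}  Σf=1+14641=14642
d|12:{1,2,3,4,6,12}  Σf=1+16+81+256+1296+20736=22386
q^15  k|15↦f(k): 15:50625 5:625 3:81 1:1  a_15=51332
q^18  k|18↦f(k): 18:104976 9:6561 6:1296 3:81 2:16 1:1  a_18=112931
[q^19] f(19)=130321,f(1)=1 ⇒ 130322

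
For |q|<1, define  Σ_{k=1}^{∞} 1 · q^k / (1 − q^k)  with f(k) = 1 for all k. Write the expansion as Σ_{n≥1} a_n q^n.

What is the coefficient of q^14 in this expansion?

q^14  k|14↦f(k): 14:1 7:1 2:1 1:1  a_14=4

a_14 = 4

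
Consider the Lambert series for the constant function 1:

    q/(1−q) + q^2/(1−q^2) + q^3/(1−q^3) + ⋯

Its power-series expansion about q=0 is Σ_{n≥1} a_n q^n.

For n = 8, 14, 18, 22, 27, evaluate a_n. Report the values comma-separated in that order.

4, 4, 6, 4, 4

q^8  k|8↦f(k): 8:1 4:1 2:1 1:1  a_8=4
[q^14] f(14)=1,f(7)=1,f(2)=1,f(1)=1 ⇒ 4
n=18: 18·1 9·2 6·3 3·6 2·9 1·18  f→[1+1+1+1+1+1]=6
n=22: 1·22 2·11 11·2 22·1  f→[1+1+1+1]=4
d|27:{1,3,9,27}  Σf=1+1+1+1=4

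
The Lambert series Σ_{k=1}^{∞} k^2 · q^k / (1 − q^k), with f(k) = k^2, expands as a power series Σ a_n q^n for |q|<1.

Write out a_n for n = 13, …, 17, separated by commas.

170, 250, 260, 341, 290

n=13: 13·1 1·13  f→[169+1]=170
d|14:{1,2,7,14}  Σf=1+4+49+196=250
n=15: 15·1 5·3 3·5 1·15  f→[225+25+9+1]=260
[q^16] f(1)=1,f(2)=4,f(4)=16,f(8)=64,f(16)=256 ⇒ 341
q^17  k|17↦f(k): 1:1 17:289  a_17=290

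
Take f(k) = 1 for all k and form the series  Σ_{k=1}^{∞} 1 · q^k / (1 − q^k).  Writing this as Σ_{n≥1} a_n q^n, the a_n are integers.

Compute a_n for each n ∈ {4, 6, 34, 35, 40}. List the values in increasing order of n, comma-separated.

3, 4, 4, 4, 8

q^4  k|4↦f(k): 4:1 2:1 1:1  a_4=3
d|6:{1,2,3,6}  Σf=1+1+1+1=4
n=34: 1·34 2·17 17·2 34·1  f→[1+1+1+1]=4
[q^35] f(35)=1,f(7)=1,f(5)=1,f(1)=1 ⇒ 4
d|40:{40,20,10,8,5,4,2,1}  Σf=1+1+1+1+1+1+1+1=8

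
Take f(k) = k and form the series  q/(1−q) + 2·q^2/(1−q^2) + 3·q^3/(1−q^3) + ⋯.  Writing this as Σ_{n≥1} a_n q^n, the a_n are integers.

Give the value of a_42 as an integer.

q^42  k|42↦f(k): 42:42 21:21 14:14 7:7 6:6 3:3 2:2 1:1  a_42=96

a_42 = 96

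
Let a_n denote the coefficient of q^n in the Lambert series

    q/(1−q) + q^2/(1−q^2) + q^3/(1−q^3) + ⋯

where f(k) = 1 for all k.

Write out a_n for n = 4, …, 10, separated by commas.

d|4:{4,2,1}  Σf=1+1+1=3
n=5: 1·5 5·1  f→[1+1]=2
[q^6] f(1)=1,f(2)=1,f(3)=1,f(6)=1 ⇒ 4
[q^7] f(1)=1,f(7)=1 ⇒ 2
q^8  k|8↦f(k): 1:1 2:1 4:1 8:1  a_8=4
d|9:{1,3,9}  Σf=1+1+1=3
[q^10] f(10)=1,f(5)=1,f(2)=1,f(1)=1 ⇒ 4

3, 2, 4, 2, 4, 3, 4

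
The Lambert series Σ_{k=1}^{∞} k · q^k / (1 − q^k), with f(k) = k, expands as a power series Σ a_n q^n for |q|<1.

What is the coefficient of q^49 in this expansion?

a_49 = 57

[q^49] f(1)=1,f(7)=7,f(49)=49 ⇒ 57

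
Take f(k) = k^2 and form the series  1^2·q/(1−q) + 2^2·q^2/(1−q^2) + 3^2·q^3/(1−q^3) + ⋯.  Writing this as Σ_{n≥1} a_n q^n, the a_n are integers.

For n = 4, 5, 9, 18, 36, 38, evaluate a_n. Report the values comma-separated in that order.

d|4:{1,2,4}  Σf=1+4+16=21
[q^5] f(5)=25,f(1)=1 ⇒ 26
[q^9] f(9)=81,f(3)=9,f(1)=1 ⇒ 91
q^18  k|18↦f(k): 18:324 9:81 6:36 3:9 2:4 1:1  a_18=455
q^36  k|36↦f(k): 36:1296 18:324 12:144 9:81 6:36 4:16 3:9 2:4 1:1  a_36=1911
q^38  k|38↦f(k): 38:1444 19:361 2:4 1:1  a_38=1810

21, 26, 91, 455, 1911, 1810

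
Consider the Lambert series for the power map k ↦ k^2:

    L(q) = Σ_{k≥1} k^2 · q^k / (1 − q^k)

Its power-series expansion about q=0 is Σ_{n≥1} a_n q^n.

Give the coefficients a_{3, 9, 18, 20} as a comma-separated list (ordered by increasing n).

10, 91, 455, 546

d|3:{1,3}  Σf=1+9=10
q^9  k|9↦f(k): 9:81 3:9 1:1  a_9=91
n=18: 18·1 9·2 6·3 3·6 2·9 1·18  f→[324+81+36+9+4+1]=455
d|20:{20,10,5,4,2,1}  Σf=400+100+25+16+4+1=546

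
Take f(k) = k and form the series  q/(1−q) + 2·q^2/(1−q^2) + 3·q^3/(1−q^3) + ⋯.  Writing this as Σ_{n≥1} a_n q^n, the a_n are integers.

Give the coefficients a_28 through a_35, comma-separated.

[q^28] f(1)=1,f(2)=2,f(4)=4,f(7)=7,f(14)=14,f(28)=28 ⇒ 56
n=29: 1·29 29·1  f→[1+29]=30
n=30: 30·1 15·2 10·3 6·5 5·6 3·10 2·15 1·30  f→[30+15+10+6+5+3+2+1]=72
d|31:{1,31}  Σf=1+31=32
[q^32] f(1)=1,f(2)=2,f(4)=4,f(8)=8,f(16)=16,f(32)=32 ⇒ 63
n=33: 33·1 11·3 3·11 1·33  f→[33+11+3+1]=48
[q^34] f(34)=34,f(17)=17,f(2)=2,f(1)=1 ⇒ 54
d|35:{1,5,7,35}  Σf=1+5+7+35=48

56, 30, 72, 32, 63, 48, 54, 48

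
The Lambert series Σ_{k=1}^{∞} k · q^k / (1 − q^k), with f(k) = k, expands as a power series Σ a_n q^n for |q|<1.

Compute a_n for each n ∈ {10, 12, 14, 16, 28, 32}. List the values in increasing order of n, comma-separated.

18, 28, 24, 31, 56, 63

d|10:{1,2,5,10}  Σf=1+2+5+10=18
[q^12] f(1)=1,f(2)=2,f(3)=3,f(4)=4,f(6)=6,f(12)=12 ⇒ 28
n=14: 14·1 7·2 2·7 1·14  f→[14+7+2+1]=24
q^16  k|16↦f(k): 1:1 2:2 4:4 8:8 16:16  a_16=31
d|28:{28,14,7,4,2,1}  Σf=28+14+7+4+2+1=56
q^32  k|32↦f(k): 1:1 2:2 4:4 8:8 16:16 32:32  a_32=63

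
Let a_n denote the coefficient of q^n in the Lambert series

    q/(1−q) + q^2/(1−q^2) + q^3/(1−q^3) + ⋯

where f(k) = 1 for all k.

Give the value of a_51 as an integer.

q^51  k|51↦f(k): 1:1 3:1 17:1 51:1  a_51=4

a_51 = 4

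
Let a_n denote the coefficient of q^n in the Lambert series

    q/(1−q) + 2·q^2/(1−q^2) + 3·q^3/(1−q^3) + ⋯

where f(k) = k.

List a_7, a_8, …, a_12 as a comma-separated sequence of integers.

8, 15, 13, 18, 12, 28

d|7:{1,7}  Σf=1+7=8
[q^8] f(8)=8,f(4)=4,f(2)=2,f(1)=1 ⇒ 15
d|9:{1,3,9}  Σf=1+3+9=13
n=10: 1·10 2·5 5·2 10·1  f→[1+2+5+10]=18
[q^11] f(11)=11,f(1)=1 ⇒ 12
[q^12] f(1)=1,f(2)=2,f(3)=3,f(4)=4,f(6)=6,f(12)=12 ⇒ 28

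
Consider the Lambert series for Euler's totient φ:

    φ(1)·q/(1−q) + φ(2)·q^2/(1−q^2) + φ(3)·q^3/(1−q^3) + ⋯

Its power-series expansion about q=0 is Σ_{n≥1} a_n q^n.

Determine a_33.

[q^33] φ(33)=20,φ(11)=10,φ(3)=2,φ(1)=1 ⇒ 33

a_33 = 33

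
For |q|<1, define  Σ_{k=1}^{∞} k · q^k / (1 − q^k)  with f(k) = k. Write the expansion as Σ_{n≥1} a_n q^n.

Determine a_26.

a_26 = 42

[q^26] f(26)=26,f(13)=13,f(2)=2,f(1)=1 ⇒ 42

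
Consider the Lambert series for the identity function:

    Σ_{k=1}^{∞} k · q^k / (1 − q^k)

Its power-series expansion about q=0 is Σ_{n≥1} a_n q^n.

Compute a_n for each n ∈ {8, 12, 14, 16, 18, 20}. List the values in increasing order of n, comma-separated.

15, 28, 24, 31, 39, 42

d|8:{8,4,2,1}  Σf=8+4+2+1=15
d|12:{12,6,4,3,2,1}  Σf=12+6+4+3+2+1=28
[q^14] f(1)=1,f(2)=2,f(7)=7,f(14)=14 ⇒ 24
d|16:{1,2,4,8,16}  Σf=1+2+4+8+16=31
q^18  k|18↦f(k): 18:18 9:9 6:6 3:3 2:2 1:1  a_18=39
[q^20] f(20)=20,f(10)=10,f(5)=5,f(4)=4,f(2)=2,f(1)=1 ⇒ 42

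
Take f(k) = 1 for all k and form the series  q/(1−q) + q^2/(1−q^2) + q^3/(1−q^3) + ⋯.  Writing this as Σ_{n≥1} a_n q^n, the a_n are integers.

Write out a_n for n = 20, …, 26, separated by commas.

6, 4, 4, 2, 8, 3, 4

d|20:{20,10,5,4,2,1}  Σf=1+1+1+1+1+1=6
n=21: 1·21 3·7 7·3 21·1  f→[1+1+1+1]=4
q^22  k|22↦f(k): 1:1 2:1 11:1 22:1  a_22=4
q^23  k|23↦f(k): 1:1 23:1  a_23=2
d|24:{1,2,3,4,6,8,12,24}  Σf=1+1+1+1+1+1+1+1=8
[q^25] f(25)=1,f(5)=1,f(1)=1 ⇒ 3
[q^26] f(1)=1,f(2)=1,f(13)=1,f(26)=1 ⇒ 4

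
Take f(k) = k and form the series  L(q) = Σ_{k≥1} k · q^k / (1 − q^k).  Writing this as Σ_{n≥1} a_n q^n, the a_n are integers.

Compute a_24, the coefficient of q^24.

n=24: 1·24 2·12 3·8 4·6 6·4 8·3 12·2 24·1  f→[1+2+3+4+6+8+12+24]=60

a_24 = 60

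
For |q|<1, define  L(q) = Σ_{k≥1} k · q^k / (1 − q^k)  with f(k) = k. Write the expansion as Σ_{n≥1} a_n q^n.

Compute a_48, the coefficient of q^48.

n=48: 1·48 2·24 3·16 4·12 6·8 8·6 12·4 16·3 24·2 48·1  f→[1+2+3+4+6+8+12+16+24+48]=124

a_48 = 124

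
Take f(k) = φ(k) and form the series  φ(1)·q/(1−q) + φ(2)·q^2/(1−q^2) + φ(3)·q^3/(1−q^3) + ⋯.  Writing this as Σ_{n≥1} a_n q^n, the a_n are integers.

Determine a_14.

[q^14] φ(14)=6,φ(7)=6,φ(2)=1,φ(1)=1 ⇒ 14

a_14 = 14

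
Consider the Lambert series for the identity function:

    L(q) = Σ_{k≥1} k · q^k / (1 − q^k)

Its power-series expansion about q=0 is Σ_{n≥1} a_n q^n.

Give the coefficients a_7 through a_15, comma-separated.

q^7  k|7↦f(k): 1:1 7:7  a_7=8
d|8:{8,4,2,1}  Σf=8+4+2+1=15
n=9: 1·9 3·3 9·1  f→[1+3+9]=13
d|10:{1,2,5,10}  Σf=1+2+5+10=18
d|11:{11,1}  Σf=11+1=12
d|12:{12,6,4,3,2,1}  Σf=12+6+4+3+2+1=28
d|13:{1,13}  Σf=1+13=14
[q^14] f(14)=14,f(7)=7,f(2)=2,f(1)=1 ⇒ 24
q^15  k|15↦f(k): 15:15 5:5 3:3 1:1  a_15=24

8, 15, 13, 18, 12, 28, 14, 24, 24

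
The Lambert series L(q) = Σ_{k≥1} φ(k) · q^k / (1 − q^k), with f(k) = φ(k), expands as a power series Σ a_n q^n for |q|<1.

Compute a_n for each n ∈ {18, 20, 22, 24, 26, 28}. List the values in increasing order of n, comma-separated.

n=18: 18·1 9·2 6·3 3·6 2·9 1·18  φ→[6+6+2+2+1+1]=18
n=20: 20·1 10·2 5·4 4·5 2·10 1·20  φ→[8+4+4+2+1+1]=20
n=22: 1·22 2·11 11·2 22·1  φ→[1+1+10+10]=22
q^24  k|24↦φ(k): 1:1 2:1 3:2 4:2 6:2 8:4 12:4 24:8  a_24=24
d|26:{26,13,2,1}  Σφ=12+12+1+1=26
[q^28] φ(1)=1,φ(2)=1,φ(4)=2,φ(7)=6,φ(14)=6,φ(28)=12 ⇒ 28

18, 20, 22, 24, 26, 28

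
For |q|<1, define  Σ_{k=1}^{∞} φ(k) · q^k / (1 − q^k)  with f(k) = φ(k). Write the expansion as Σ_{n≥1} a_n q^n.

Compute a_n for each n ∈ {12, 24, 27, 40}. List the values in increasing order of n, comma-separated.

n=12: 12·1 6·2 4·3 3·4 2·6 1·12  φ→[4+2+2+2+1+1]=12
n=24: 24·1 12·2 8·3 6·4 4·6 3·8 2·12 1·24  φ→[8+4+4+2+2+2+1+1]=24
q^27  k|27↦φ(k): 27:18 9:6 3:2 1:1  a_27=27
n=40: 40·1 20·2 10·4 8·5 5·8 4·10 2·20 1·40  φ→[16+8+4+4+4+2+1+1]=40

12, 24, 27, 40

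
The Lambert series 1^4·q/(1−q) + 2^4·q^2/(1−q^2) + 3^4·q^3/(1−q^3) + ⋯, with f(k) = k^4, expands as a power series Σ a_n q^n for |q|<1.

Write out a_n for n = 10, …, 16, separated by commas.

10642, 14642, 22386, 28562, 40834, 51332, 69905

d|10:{1,2,5,10}  Σf=1+16+625+10000=10642
[q^11] f(11)=14641,f(1)=1 ⇒ 14642
n=12: 12·1 6·2 4·3 3·4 2·6 1·12  f→[20736+1296+256+81+16+1]=22386
n=13: 1·13 13·1  f→[1+28561]=28562
[q^14] f(14)=38416,f(7)=2401,f(2)=16,f(1)=1 ⇒ 40834
q^15  k|15↦f(k): 15:50625 5:625 3:81 1:1  a_15=51332
n=16: 1·16 2·8 4·4 8·2 16·1  f→[1+16+256+4096+65536]=69905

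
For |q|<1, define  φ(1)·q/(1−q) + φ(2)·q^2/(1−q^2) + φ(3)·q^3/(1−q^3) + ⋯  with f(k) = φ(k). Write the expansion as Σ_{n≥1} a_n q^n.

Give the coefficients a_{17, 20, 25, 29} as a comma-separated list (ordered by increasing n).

n=17: 1·17 17·1  φ→[1+16]=17
[q^20] φ(1)=1,φ(2)=1,φ(4)=2,φ(5)=4,φ(10)=4,φ(20)=8 ⇒ 20
d|25:{25,5,1}  Σφ=20+4+1=25
[q^29] φ(1)=1,φ(29)=28 ⇒ 29

17, 20, 25, 29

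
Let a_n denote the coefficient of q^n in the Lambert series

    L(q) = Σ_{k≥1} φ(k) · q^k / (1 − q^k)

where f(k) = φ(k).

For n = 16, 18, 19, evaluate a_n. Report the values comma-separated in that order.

[q^16] φ(16)=8,φ(8)=4,φ(4)=2,φ(2)=1,φ(1)=1 ⇒ 16
d|18:{18,9,6,3,2,1}  Σφ=6+6+2+2+1+1=18
d|19:{1,19}  Σφ=1+18=19

16, 18, 19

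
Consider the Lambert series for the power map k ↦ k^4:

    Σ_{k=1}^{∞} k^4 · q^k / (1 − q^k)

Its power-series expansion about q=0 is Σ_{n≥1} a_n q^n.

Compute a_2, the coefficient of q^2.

a_2 = 17

q^2  k|2↦f(k): 2:16 1:1  a_2=17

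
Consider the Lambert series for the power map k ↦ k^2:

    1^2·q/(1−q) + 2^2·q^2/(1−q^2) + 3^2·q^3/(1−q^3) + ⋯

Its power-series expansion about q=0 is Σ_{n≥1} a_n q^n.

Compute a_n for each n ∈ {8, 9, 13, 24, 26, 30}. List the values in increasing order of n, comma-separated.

q^8  k|8↦f(k): 8:64 4:16 2:4 1:1  a_8=85
n=9: 9·1 3·3 1·9  f→[81+9+1]=91
n=13: 1·13 13·1  f→[1+169]=170
d|24:{24,12,8,6,4,3,2,1}  Σf=576+144+64+36+16+9+4+1=850
[q^26] f(26)=676,f(13)=169,f(2)=4,f(1)=1 ⇒ 850
d|30:{1,2,3,5,6,10,15,30}  Σf=1+4+9+25+36+100+225+900=1300

85, 91, 170, 850, 850, 1300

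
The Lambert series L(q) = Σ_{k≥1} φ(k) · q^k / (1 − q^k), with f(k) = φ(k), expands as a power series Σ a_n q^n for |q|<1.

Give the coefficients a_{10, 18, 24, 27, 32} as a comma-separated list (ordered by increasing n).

q^10  k|10↦φ(k): 10:4 5:4 2:1 1:1  a_10=10
d|18:{18,9,6,3,2,1}  Σφ=6+6+2+2+1+1=18
d|24:{24,12,8,6,4,3,2,1}  Σφ=8+4+4+2+2+2+1+1=24
q^27  k|27↦φ(k): 27:18 9:6 3:2 1:1  a_27=27
q^32  k|32↦φ(k): 32:16 16:8 8:4 4:2 2:1 1:1  a_32=32

10, 18, 24, 27, 32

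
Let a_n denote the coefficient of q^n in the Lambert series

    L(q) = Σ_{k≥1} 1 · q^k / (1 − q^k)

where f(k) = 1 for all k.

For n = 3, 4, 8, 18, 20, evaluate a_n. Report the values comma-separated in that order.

d|3:{1,3}  Σf=1+1=2
d|4:{4,2,1}  Σf=1+1+1=3
d|8:{8,4,2,1}  Σf=1+1+1+1=4
q^18  k|18↦f(k): 1:1 2:1 3:1 6:1 9:1 18:1  a_18=6
q^20  k|20↦f(k): 20:1 10:1 5:1 4:1 2:1 1:1  a_20=6

2, 3, 4, 6, 6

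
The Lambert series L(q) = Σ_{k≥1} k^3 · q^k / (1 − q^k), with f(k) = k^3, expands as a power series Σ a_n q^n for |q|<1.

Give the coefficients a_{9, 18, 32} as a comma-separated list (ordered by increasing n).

q^9  k|9↦f(k): 1:1 3:27 9:729  a_9=757
q^18  k|18↦f(k): 18:5832 9:729 6:216 3:27 2:8 1:1  a_18=6813
q^32  k|32↦f(k): 1:1 2:8 4:64 8:512 16:4096 32:32768  a_32=37449

757, 6813, 37449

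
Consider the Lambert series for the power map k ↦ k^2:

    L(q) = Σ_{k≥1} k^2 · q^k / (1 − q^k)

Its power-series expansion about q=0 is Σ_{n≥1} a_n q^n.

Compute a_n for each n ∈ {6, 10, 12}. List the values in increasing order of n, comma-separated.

q^6  k|6↦f(k): 6:36 3:9 2:4 1:1  a_6=50
[q^10] f(10)=100,f(5)=25,f(2)=4,f(1)=1 ⇒ 130
[q^12] f(1)=1,f(2)=4,f(3)=9,f(4)=16,f(6)=36,f(12)=144 ⇒ 210

50, 130, 210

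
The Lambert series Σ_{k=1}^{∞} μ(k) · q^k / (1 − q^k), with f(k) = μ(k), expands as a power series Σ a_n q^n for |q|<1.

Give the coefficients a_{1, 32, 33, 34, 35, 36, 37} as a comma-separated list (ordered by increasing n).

q^1  k|1↦μ(k): 1:1  a_1=1
n=32: 1·32 2·16 4·8 8·4 16·2 32·1  μ→[1+(-1)+0+0+0+0]=0
d|33:{33,11,3,1}  Σμ=1+(-1)+(-1)+1=0
d|34:{34,17,2,1}  Σμ=1+(-1)+(-1)+1=0
q^35  k|35↦μ(k): 35:1 7:-1 5:-1 1:1  a_35=0
[q^36] μ(1)=1,μ(2)=-1,μ(3)=-1,μ(4)=0,μ(6)=1,μ(9)=0,μ(12)=0,μ(18)=0,μ(36)=0 ⇒ 0
d|37:{37,1}  Σμ=(-1)+1=0

1, 0, 0, 0, 0, 0, 0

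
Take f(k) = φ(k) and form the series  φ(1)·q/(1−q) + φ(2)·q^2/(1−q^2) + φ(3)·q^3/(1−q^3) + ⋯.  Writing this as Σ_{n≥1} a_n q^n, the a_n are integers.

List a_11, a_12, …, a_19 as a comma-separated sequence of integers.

q^11  k|11↦φ(k): 11:10 1:1  a_11=11
d|12:{1,2,3,4,6,12}  Σφ=1+1+2+2+2+4=12
d|13:{1,13}  Σφ=1+12=13
[q^14] φ(14)=6,φ(7)=6,φ(2)=1,φ(1)=1 ⇒ 14
n=15: 15·1 5·3 3·5 1·15  φ→[8+4+2+1]=15
[q^16] φ(1)=1,φ(2)=1,φ(4)=2,φ(8)=4,φ(16)=8 ⇒ 16
[q^17] φ(1)=1,φ(17)=16 ⇒ 17
[q^18] φ(1)=1,φ(2)=1,φ(3)=2,φ(6)=2,φ(9)=6,φ(18)=6 ⇒ 18
[q^19] φ(1)=1,φ(19)=18 ⇒ 19

11, 12, 13, 14, 15, 16, 17, 18, 19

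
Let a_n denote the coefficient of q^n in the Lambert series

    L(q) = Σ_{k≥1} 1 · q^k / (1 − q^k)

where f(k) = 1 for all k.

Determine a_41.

a_41 = 2

[q^41] f(1)=1,f(41)=1 ⇒ 2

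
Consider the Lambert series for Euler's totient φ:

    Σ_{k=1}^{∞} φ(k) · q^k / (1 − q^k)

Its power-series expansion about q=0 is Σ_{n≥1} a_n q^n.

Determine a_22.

[q^22] φ(22)=10,φ(11)=10,φ(2)=1,φ(1)=1 ⇒ 22

a_22 = 22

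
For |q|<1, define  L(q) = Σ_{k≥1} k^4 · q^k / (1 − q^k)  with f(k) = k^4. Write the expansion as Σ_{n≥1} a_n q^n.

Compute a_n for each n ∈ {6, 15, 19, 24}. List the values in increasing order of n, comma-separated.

1394, 51332, 130322, 358258

q^6  k|6↦f(k): 6:1296 3:81 2:16 1:1  a_6=1394
[q^15] f(15)=50625,f(5)=625,f(3)=81,f(1)=1 ⇒ 51332
n=19: 19·1 1·19  f→[130321+1]=130322
d|24:{1,2,3,4,6,8,12,24}  Σf=1+16+81+256+1296+4096+20736+331776=358258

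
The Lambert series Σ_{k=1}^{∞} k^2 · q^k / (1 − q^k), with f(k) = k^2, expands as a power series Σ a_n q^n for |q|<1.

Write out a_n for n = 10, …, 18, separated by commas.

130, 122, 210, 170, 250, 260, 341, 290, 455

d|10:{1,2,5,10}  Σf=1+4+25+100=130
n=11: 1·11 11·1  f→[1+121]=122
d|12:{1,2,3,4,6,12}  Σf=1+4+9+16+36+144=210
[q^13] f(13)=169,f(1)=1 ⇒ 170
q^14  k|14↦f(k): 14:196 7:49 2:4 1:1  a_14=250
[q^15] f(15)=225,f(5)=25,f(3)=9,f(1)=1 ⇒ 260
[q^16] f(1)=1,f(2)=4,f(4)=16,f(8)=64,f(16)=256 ⇒ 341
d|17:{17,1}  Σf=289+1=290
[q^18] f(1)=1,f(2)=4,f(3)=9,f(6)=36,f(9)=81,f(18)=324 ⇒ 455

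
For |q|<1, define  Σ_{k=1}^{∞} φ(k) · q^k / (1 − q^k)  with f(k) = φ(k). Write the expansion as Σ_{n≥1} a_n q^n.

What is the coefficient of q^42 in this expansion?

d|42:{1,2,3,6,7,14,21,42}  Σφ=1+1+2+2+6+6+12+12=42

a_42 = 42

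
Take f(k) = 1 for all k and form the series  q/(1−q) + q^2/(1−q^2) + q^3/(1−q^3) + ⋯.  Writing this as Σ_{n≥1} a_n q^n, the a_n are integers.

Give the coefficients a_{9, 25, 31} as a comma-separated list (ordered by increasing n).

n=9: 1·9 3·3 9·1  f→[1+1+1]=3
n=25: 25·1 5·5 1·25  f→[1+1+1]=3
q^31  k|31↦f(k): 31:1 1:1  a_31=2

3, 3, 2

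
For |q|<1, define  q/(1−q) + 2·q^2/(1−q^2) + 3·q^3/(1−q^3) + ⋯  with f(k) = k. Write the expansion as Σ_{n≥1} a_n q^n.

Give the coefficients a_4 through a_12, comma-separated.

[q^4] f(1)=1,f(2)=2,f(4)=4 ⇒ 7
[q^5] f(5)=5,f(1)=1 ⇒ 6
q^6  k|6↦f(k): 1:1 2:2 3:3 6:6  a_6=12
n=7: 7·1 1·7  f→[7+1]=8
n=8: 8·1 4·2 2·4 1·8  f→[8+4+2+1]=15
q^9  k|9↦f(k): 1:1 3:3 9:9  a_9=13
q^10  k|10↦f(k): 10:10 5:5 2:2 1:1  a_10=18
d|11:{1,11}  Σf=1+11=12
[q^12] f(1)=1,f(2)=2,f(3)=3,f(4)=4,f(6)=6,f(12)=12 ⇒ 28

7, 6, 12, 8, 15, 13, 18, 12, 28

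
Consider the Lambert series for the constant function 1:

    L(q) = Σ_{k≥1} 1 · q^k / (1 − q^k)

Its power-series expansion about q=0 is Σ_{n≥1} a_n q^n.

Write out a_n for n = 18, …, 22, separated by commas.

n=18: 18·1 9·2 6·3 3·6 2·9 1·18  f→[1+1+1+1+1+1]=6
q^19  k|19↦f(k): 1:1 19:1  a_19=2
q^20  k|20↦f(k): 1:1 2:1 4:1 5:1 10:1 20:1  a_20=6
q^21  k|21↦f(k): 1:1 3:1 7:1 21:1  a_21=4
q^22  k|22↦f(k): 1:1 2:1 11:1 22:1  a_22=4

6, 2, 6, 4, 4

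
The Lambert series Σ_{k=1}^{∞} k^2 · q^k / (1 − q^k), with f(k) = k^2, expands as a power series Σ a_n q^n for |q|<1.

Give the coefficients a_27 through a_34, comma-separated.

q^27  k|27↦f(k): 1:1 3:9 9:81 27:729  a_27=820
n=28: 28·1 14·2 7·4 4·7 2·14 1·28  f→[784+196+49+16+4+1]=1050
n=29: 1·29 29·1  f→[1+841]=842
d|30:{1,2,3,5,6,10,15,30}  Σf=1+4+9+25+36+100+225+900=1300
q^31  k|31↦f(k): 1:1 31:961  a_31=962
n=32: 32·1 16·2 8·4 4·8 2·16 1·32  f→[1024+256+64+16+4+1]=1365
[q^33] f(1)=1,f(3)=9,f(11)=121,f(33)=1089 ⇒ 1220
n=34: 34·1 17·2 2·17 1·34  f→[1156+289+4+1]=1450

820, 1050, 842, 1300, 962, 1365, 1220, 1450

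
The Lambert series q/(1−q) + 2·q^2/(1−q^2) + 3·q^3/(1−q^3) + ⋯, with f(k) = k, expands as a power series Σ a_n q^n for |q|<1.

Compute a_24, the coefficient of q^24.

d|24:{24,12,8,6,4,3,2,1}  Σf=24+12+8+6+4+3+2+1=60

a_24 = 60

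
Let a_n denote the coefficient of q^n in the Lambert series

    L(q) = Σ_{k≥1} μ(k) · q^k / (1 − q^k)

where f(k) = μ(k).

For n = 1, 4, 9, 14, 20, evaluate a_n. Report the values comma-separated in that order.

1, 0, 0, 0, 0

n=1: 1·1  μ→[1]=1
n=4: 1·4 2·2 4·1  μ→[1+(-1)+0]=0
d|9:{9,3,1}  Σμ=0+(-1)+1=0
[q^14] μ(1)=1,μ(2)=-1,μ(7)=-1,μ(14)=1 ⇒ 0
d|20:{1,2,4,5,10,20}  Σμ=1+(-1)+0+(-1)+1+0=0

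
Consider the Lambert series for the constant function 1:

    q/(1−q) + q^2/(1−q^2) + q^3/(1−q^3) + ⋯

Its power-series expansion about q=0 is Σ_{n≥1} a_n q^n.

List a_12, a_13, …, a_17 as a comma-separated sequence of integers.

6, 2, 4, 4, 5, 2

n=12: 12·1 6·2 4·3 3·4 2·6 1·12  f→[1+1+1+1+1+1]=6
n=13: 13·1 1·13  f→[1+1]=2
n=14: 1·14 2·7 7·2 14·1  f→[1+1+1+1]=4
n=15: 1·15 3·5 5·3 15·1  f→[1+1+1+1]=4
d|16:{16,8,4,2,1}  Σf=1+1+1+1+1=5
n=17: 17·1 1·17  f→[1+1]=2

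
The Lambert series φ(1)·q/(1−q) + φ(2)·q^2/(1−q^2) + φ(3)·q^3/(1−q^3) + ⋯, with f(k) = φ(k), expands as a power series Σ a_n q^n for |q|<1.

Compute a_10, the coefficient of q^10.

[q^10] φ(1)=1,φ(2)=1,φ(5)=4,φ(10)=4 ⇒ 10

a_10 = 10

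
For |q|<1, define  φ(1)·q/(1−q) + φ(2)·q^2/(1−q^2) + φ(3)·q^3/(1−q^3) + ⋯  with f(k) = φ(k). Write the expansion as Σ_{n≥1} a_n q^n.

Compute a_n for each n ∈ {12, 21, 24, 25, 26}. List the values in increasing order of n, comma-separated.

[q^12] φ(1)=1,φ(2)=1,φ(3)=2,φ(4)=2,φ(6)=2,φ(12)=4 ⇒ 12
q^21  k|21↦φ(k): 1:1 3:2 7:6 21:12  a_21=21
q^24  k|24↦φ(k): 1:1 2:1 3:2 4:2 6:2 8:4 12:4 24:8  a_24=24
n=25: 25·1 5·5 1·25  φ→[20+4+1]=25
n=26: 26·1 13·2 2·13 1·26  φ→[12+12+1+1]=26

12, 21, 24, 25, 26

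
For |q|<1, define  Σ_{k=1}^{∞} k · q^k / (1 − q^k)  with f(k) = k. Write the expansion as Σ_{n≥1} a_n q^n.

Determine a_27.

n=27: 27·1 9·3 3·9 1·27  f→[27+9+3+1]=40

a_27 = 40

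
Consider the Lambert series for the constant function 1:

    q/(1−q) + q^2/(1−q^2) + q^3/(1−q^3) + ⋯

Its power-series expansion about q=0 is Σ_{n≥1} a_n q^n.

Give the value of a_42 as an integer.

a_42 = 8

d|42:{42,21,14,7,6,3,2,1}  Σf=1+1+1+1+1+1+1+1=8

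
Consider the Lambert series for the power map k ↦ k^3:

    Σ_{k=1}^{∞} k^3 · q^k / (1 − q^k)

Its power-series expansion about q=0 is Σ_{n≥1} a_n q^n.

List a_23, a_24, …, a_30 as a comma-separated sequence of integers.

12168, 16380, 15751, 19782, 20440, 25112, 24390, 31752

d|23:{1,23}  Σf=1+12167=12168
n=24: 1·24 2·12 3·8 4·6 6·4 8·3 12·2 24·1  f→[1+8+27+64+216+512+1728+13824]=16380
q^25  k|25↦f(k): 1:1 5:125 25:15625  a_25=15751
d|26:{1,2,13,26}  Σf=1+8+2197+17576=19782
d|27:{27,9,3,1}  Σf=19683+729+27+1=20440
q^28  k|28↦f(k): 28:21952 14:2744 7:343 4:64 2:8 1:1  a_28=25112
d|29:{29,1}  Σf=24389+1=24390
n=30: 30·1 15·2 10·3 6·5 5·6 3·10 2·15 1·30  f→[27000+3375+1000+216+125+27+8+1]=31752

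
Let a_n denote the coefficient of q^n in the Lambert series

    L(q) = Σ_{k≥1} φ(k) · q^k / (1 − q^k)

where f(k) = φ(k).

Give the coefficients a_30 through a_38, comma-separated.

d|30:{1,2,3,5,6,10,15,30}  Σφ=1+1+2+4+2+4+8+8=30
[q^31] φ(31)=30,φ(1)=1 ⇒ 31
[q^32] φ(32)=16,φ(16)=8,φ(8)=4,φ(4)=2,φ(2)=1,φ(1)=1 ⇒ 32
[q^33] φ(33)=20,φ(11)=10,φ(3)=2,φ(1)=1 ⇒ 33
d|34:{1,2,17,34}  Σφ=1+1+16+16=34
[q^35] φ(35)=24,φ(7)=6,φ(5)=4,φ(1)=1 ⇒ 35
q^36  k|36↦φ(k): 1:1 2:1 3:2 4:2 6:2 9:6 12:4 18:6 36:12  a_36=36
n=37: 1·37 37·1  φ→[1+36]=37
d|38:{38,19,2,1}  Σφ=18+18+1+1=38

30, 31, 32, 33, 34, 35, 36, 37, 38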